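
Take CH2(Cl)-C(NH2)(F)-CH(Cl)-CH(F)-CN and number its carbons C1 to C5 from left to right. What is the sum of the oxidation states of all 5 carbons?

+4

Tallying each carbon's bonds:
C1: 1C, 2H, 1Cl → 0 − 2 + 1 = -1
C2: 2C, 1N, 1F → 0 + 1 + 1 = +2
C3: 2C, 1H, 1Cl → 0 − 1 + 1 = 0
C4: 2C, 1H, 1F → 0 − 1 + 1 = 0
C5: 1C, 3N → 0 + 3 = +3
Sum = -1 + 2 + 0 + 0 + 3 = +4.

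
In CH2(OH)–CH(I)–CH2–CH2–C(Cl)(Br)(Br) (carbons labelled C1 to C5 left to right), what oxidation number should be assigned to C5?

+3

Assign +1 per bond to O/N/halogen, −1 per bond to H or an electropositive element, and 0 per bond to carbon.
C5 has one bond to C (0), one bond to Cl (+1), one bond to Br (+1), one bond to Br (+1).
Oxidation state = 0 + 1 + 1 + 1 = +3.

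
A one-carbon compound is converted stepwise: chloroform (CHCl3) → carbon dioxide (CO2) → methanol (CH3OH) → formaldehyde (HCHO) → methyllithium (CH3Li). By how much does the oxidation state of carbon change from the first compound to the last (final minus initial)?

-6

Carbon oxidation states along the series — chloroform: +2, carbon dioxide: +4, methanol: -2, formaldehyde: 0, methyllithium: -4.
Net change = -4 − (+2) = -6.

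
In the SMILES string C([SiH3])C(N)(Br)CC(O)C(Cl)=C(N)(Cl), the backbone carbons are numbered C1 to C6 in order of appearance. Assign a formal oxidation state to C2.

+2

Each bond to a more electronegative atom (O, N, halogen) counts +1, each bond to a less electronegative atom (H, metal, B, Si) counts −1, and each C–C bond counts 0.
C2 has one bond to C (0), one bond to C (0), one bond to N (+1), one bond to Br (+1).
Oxidation state = 0 + 0 + 1 + 1 = +2.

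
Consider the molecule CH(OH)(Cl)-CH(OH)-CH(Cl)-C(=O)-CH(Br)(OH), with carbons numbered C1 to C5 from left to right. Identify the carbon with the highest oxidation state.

C4

Tallying each carbon's bonds:
C1: 1C, 1H, 1O, 1Cl → 0 − 1 + 1 + 1 = +1
C2: 2C, 1H, 1O → 0 − 1 + 1 = 0
C3: 2C, 1H, 1Cl → 0 − 1 + 1 = 0
C4: 2C, 2O → 0 + 2 = +2
C5: 1C, 1H, 1O, 1Br → 0 − 1 + 1 + 1 = +1
The most oxidised carbon is C4 at +2.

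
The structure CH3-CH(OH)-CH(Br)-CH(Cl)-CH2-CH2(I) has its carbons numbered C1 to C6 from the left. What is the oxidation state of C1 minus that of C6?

C1: 1C, 3H → 0 − 3 = -3
C6: 1C, 2H, 1I → 0 − 2 + 1 = -1
Difference: -3 − (-1) = -2.

-2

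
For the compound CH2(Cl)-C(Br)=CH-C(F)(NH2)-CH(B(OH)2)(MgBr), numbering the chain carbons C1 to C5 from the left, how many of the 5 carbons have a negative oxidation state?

3

Tallying each carbon's bonds:
C1: 1C, 2H, 1Cl → 0 − 2 + 1 = -1
C2: 3C, 1Br → 0 + 1 = +1
C3: 3C, 1H → 0 − 1 = -1
C4: 2C, 1N, 1F → 0 + 1 + 1 = +2
C5: 1C, 1H, 1Mg, 1B → 0 − 1 − 1 − 1 = -3
3 carbons (C1, C3, C5) meet the condition.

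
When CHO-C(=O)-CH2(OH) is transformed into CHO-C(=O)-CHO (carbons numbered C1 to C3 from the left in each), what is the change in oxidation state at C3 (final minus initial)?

Before: C3 has 1 bond to C, 2 bonds to H, 1 bond to O → oxidation state -1.
After: C3 has 1 bond to C, 1 bond to H, 2 bonds to O → oxidation state +1.
Δ = +1 − (-1) = +2, so this is an oxidation at C3.

+2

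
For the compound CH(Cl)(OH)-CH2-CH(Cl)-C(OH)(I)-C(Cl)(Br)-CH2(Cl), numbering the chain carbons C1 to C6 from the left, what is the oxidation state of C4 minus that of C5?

0

C4: 2C, 1O, 1I → 0 + 1 + 1 = +2
C5: 2C, 1Cl, 1Br → 0 + 1 + 1 = +2
Difference: +2 − (+2) = 0.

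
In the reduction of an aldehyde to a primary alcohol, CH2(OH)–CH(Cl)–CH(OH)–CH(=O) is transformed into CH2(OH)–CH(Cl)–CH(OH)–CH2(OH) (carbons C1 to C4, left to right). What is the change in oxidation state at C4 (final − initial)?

Before: C4 has 1 bond to C, 1 bond to H, 2 bonds to O → oxidation state +1.
After: C4 has 1 bond to C, 2 bonds to H, 1 bond to O → oxidation state -1.
Δ = -1 − (+1) = -2, so this is a reduction at C4.

-2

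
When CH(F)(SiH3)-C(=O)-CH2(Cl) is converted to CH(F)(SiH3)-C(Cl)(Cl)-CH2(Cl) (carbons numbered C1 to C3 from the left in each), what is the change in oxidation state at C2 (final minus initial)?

Before: C2 has 2 bonds to C, 2 bonds to O → oxidation state +2.
After: C2 has 2 bonds to C, 2 bonds to Cl → oxidation state +2.
Δ = +2 − (+2) = 0, so no net redox change at C2.

0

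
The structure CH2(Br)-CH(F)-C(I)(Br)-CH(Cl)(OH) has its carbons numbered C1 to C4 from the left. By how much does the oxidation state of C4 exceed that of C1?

C4: 1C, 1H, 1O, 1Cl → 0 − 1 + 1 + 1 = +1
C1: 1C, 2H, 1Br → 0 − 2 + 1 = -1
Difference: +1 − (-1) = +2.

+2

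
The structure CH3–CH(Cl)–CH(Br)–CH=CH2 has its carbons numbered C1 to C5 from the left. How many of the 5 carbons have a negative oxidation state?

Each bond to a more electronegative atom (O, N, halogen) counts +1, each bond to a less electronegative atom (H, metal, B, Si) counts −1, and each C–C bond counts 0. Tallying each carbon:
C1: 1C, 3H → 0 − 3 = -3
C2: 2C, 1H, 1Cl → 0 − 1 + 1 = 0
C3: 2C, 1H, 1Br → 0 − 1 + 1 = 0
C4: 3C, 1H → 0 − 1 = -1
C5: 2C, 2H → 0 − 2 = -2
3 carbons (C1, C4, C5) meet the condition.

3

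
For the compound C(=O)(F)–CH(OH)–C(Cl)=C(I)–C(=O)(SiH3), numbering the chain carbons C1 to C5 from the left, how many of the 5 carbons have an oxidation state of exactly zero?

Tallying each carbon's bonds:
C1: 1C, 2O, 1F → 0 + 2 + 1 = +3
C2: 2C, 1H, 1O → 0 − 1 + 1 = 0
C3: 3C, 1Cl → 0 + 1 = +1
C4: 3C, 1I → 0 + 1 = +1
C5: 1C, 2O, 1Si → 0 + 2 − 1 = +1
1 carbon (C2) meets the condition.

1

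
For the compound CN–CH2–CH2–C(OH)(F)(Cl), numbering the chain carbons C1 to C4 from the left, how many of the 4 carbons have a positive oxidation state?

2

Count +1 for every bond to an atom more electronegative than carbon and −1 for every bond to one less electronegative; C–C bonds are 0. Tallying each carbon:
C1: 1C, 3N → 0 + 3 = +3
C2: 2C, 2H → 0 − 2 = -2
C3: 2C, 2H → 0 − 2 = -2
C4: 1C, 1O, 1F, 1Cl → 0 + 1 + 1 + 1 = +3
2 carbons (C1, C4) meet the condition.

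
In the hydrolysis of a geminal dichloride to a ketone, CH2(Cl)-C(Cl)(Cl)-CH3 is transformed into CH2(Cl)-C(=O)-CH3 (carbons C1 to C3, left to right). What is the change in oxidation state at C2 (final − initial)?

0

Before: C2 has 2 bonds to C, 2 bonds to Cl → oxidation state +2.
After: C2 has 2 bonds to C, 2 bonds to O → oxidation state +2.
Δ = +2 − (+2) = 0, so no net redox change at C2.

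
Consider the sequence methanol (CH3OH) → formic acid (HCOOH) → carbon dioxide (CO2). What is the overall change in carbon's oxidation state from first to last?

Carbon oxidation states along the series — methanol: -2, formic acid: +2, carbon dioxide: +4.
Net change = +4 − (-2) = +6.

+6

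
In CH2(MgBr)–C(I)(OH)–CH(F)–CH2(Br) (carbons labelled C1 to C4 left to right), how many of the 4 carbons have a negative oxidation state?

Bonds to more-electronegative neighbours contribute +1 each, bonds to H or metals contribute −1 each, and C–C bonds contribute 0. Tallying each carbon:
C1: 1C, 2H, 1Mg → 0 − 2 − 1 = -3
C2: 2C, 1O, 1I → 0 + 1 + 1 = +2
C3: 2C, 1H, 1F → 0 − 1 + 1 = 0
C4: 1C, 2H, 1Br → 0 − 2 + 1 = -1
2 carbons (C1, C4) meet the condition.

2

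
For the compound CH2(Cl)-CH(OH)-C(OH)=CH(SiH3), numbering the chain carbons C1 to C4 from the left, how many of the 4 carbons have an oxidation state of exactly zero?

Bonds to more-electronegative neighbours contribute +1 each, bonds to H or metals contribute −1 each, and C–C bonds contribute 0. Tallying each carbon:
C1: 1C, 2H, 1Cl → 0 − 2 + 1 = -1
C2: 2C, 1H, 1O → 0 − 1 + 1 = 0
C3: 3C, 1O → 0 + 1 = +1
C4: 2C, 1H, 1Si → 0 − 1 − 1 = -2
1 carbon (C2) meets the condition.

1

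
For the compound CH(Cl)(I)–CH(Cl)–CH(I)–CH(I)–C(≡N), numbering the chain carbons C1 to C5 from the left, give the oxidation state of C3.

0

Assign +1 per bond to O/N/halogen, −1 per bond to H or an electropositive element, and 0 per bond to carbon.
C3 has one bond to C (0), one bond to C (0), one bond to H (-1), one bond to I (+1).
Oxidation state = 0 + 0 − 1 + 1 = 0.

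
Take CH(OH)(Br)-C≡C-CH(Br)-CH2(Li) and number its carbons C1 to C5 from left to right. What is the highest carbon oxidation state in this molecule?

+1

Bonds to more-electronegative neighbours contribute +1 each, bonds to H or metals contribute −1 each, and C–C bonds contribute 0. Tallying each carbon:
C1: 1C, 1H, 1O, 1Br → 0 − 1 + 1 + 1 = +1
C2: 4C → 0 = 0
C3: 4C → 0 = 0
C4: 2C, 1H, 1Br → 0 − 1 + 1 = 0
C5: 1C, 2H, 1Li → 0 − 2 − 1 = -3
The highest value is +1.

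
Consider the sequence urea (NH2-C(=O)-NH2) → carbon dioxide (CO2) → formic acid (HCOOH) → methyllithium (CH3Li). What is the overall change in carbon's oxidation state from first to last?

Carbon oxidation states along the series — urea: +4, carbon dioxide: +4, formic acid: +2, methyllithium: -4.
Net change = -4 − (+4) = -8.

-8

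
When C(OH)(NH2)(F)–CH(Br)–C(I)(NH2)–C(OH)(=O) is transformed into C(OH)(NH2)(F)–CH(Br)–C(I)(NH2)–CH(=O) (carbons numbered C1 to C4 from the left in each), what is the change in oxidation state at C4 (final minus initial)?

Before: C4 has 1 bond to C, 3 bonds to O → oxidation state +3.
After: C4 has 1 bond to C, 1 bond to H, 2 bonds to O → oxidation state +1.
Δ = +1 − (+3) = -2, so this is a reduction at C4.

-2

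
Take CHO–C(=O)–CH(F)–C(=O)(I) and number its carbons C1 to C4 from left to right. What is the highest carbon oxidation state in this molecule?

+3

Bonds to more-electronegative neighbours contribute +1 each, bonds to H or metals contribute −1 each, and C–C bonds contribute 0. Tallying each carbon:
C1: 1C, 1H, 2O → 0 − 1 + 2 = +1
C2: 2C, 2O → 0 + 2 = +2
C3: 2C, 1H, 1F → 0 − 1 + 1 = 0
C4: 1C, 2O, 1I → 0 + 2 + 1 = +3
The highest value is +3.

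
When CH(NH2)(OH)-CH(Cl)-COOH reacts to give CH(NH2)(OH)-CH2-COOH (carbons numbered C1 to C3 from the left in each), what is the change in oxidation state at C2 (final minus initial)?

Before: C2 has 2 bonds to C, 1 bond to H, 1 bond to Cl → oxidation state 0.
After: C2 has 2 bonds to C, 2 bonds to H → oxidation state -2.
Δ = -2 − (0) = -2, so this is a reduction at C2.

-2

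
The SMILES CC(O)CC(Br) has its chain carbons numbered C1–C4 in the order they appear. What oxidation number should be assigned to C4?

-1

Bonds to more-electronegative neighbours contribute +1 each, bonds to H or metals contribute −1 each, and C–C bonds contribute 0.
C4 has one bond to C (0), one bond to H (-1), one bond to Br (+1), one bond to H (-1).
Oxidation state = 0 − 1 + 1 − 1 = -1.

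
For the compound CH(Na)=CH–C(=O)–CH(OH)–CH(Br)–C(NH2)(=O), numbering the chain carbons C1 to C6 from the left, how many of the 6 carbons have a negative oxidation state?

2

Tallying each carbon's bonds:
C1: 2C, 1H, 1Na → 0 − 1 − 1 = -2
C2: 3C, 1H → 0 − 1 = -1
C3: 2C, 2O → 0 + 2 = +2
C4: 2C, 1H, 1O → 0 − 1 + 1 = 0
C5: 2C, 1H, 1Br → 0 − 1 + 1 = 0
C6: 1C, 2O, 1N → 0 + 2 + 1 = +3
2 carbons (C1, C2) meet the condition.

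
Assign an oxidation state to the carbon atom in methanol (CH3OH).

-2

The carbon has one bond to H (-1), one bond to H (-1), one bond to H (-1), one bond to O (+1).
Oxidation state = -1 − 1 − 1 + 1 = -2.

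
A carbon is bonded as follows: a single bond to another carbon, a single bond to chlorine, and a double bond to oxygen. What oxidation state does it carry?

+3

Each bond to a more electronegative atom (O, N, halogen) counts +1, each bond to a less electronegative atom (H, metal, B, Si) counts −1, and each C–C bond counts 0.
The carbon has one bond to C (0), one bond to Cl (+1), a double bond to O (2×+1 = +2).
Oxidation state = 0 + 1 + 2 = +3.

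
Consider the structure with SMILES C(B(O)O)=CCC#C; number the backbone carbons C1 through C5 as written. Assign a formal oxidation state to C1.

-2

C1 has a double bond to C (2×0 = 0), one bond to H (-1), one bond to B (-1).
Oxidation state = 0 − 1 − 1 = -2.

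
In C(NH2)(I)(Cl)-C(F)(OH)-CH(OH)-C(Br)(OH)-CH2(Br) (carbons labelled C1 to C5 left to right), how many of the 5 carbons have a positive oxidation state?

Each bond to a more electronegative atom (O, N, halogen) counts +1, each bond to a less electronegative atom (H, metal, B, Si) counts −1, and each C–C bond counts 0. Tallying each carbon:
C1: 1C, 1N, 1Cl, 1I → 0 + 1 + 1 + 1 = +3
C2: 2C, 1O, 1F → 0 + 1 + 1 = +2
C3: 2C, 1H, 1O → 0 − 1 + 1 = 0
C4: 2C, 1O, 1Br → 0 + 1 + 1 = +2
C5: 1C, 2H, 1Br → 0 − 2 + 1 = -1
3 carbons (C1, C2, C4) meet the condition.

3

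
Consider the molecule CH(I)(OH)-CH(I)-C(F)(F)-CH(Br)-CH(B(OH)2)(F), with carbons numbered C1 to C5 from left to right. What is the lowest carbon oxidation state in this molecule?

-1

Tallying each carbon's bonds:
C1: 1C, 1H, 1O, 1I → 0 − 1 + 1 + 1 = +1
C2: 2C, 1H, 1I → 0 − 1 + 1 = 0
C3: 2C, 2F → 0 + 2 = +2
C4: 2C, 1H, 1Br → 0 − 1 + 1 = 0
C5: 1C, 1H, 1F, 1B → 0 − 1 + 1 − 1 = -1
The lowest value is -1.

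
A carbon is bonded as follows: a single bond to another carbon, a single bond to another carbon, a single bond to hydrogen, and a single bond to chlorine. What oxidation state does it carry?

0

The carbon has one bond to C (0), one bond to C (0), one bond to H (-1), one bond to Cl (+1).
Oxidation state = 0 + 0 − 1 + 1 = 0.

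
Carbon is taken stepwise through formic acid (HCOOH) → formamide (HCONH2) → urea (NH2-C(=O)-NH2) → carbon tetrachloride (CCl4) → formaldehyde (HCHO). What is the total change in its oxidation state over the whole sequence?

Carbon oxidation states along the series — formic acid: +2, formamide: +2, urea: +4, carbon tetrachloride: +4, formaldehyde: 0.
Net change = 0 − (+2) = -2.

-2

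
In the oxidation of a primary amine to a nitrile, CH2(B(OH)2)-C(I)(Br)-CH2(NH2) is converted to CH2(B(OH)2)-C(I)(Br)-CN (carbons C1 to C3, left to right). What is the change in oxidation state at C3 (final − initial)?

Before: C3 has 1 bond to C, 2 bonds to H, 1 bond to N → oxidation state -1.
After: C3 has 1 bond to C, 3 bonds to N → oxidation state +3.
Δ = +3 − (-1) = +4, so this is an oxidation at C3.

+4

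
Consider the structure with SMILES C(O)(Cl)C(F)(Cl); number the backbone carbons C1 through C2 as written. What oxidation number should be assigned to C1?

+1

C1 has one bond to C (0), one bond to O (+1), one bond to H (-1), one bond to Cl (+1).
Oxidation state = 0 + 1 − 1 + 1 = +1.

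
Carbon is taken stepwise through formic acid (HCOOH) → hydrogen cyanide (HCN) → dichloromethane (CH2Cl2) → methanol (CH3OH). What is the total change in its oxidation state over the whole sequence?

-4

Carbon oxidation states along the series — formic acid: +2, hydrogen cyanide: +2, dichloromethane: 0, methanol: -2.
Net change = -2 − (+2) = -4.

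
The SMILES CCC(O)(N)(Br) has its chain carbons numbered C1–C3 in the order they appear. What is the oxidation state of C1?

Each bond to a more electronegative atom (O, N, halogen) counts +1, each bond to a less electronegative atom (H, metal, B, Si) counts −1, and each C–C bond counts 0.
C1 has one bond to C (0), one bond to H (-1), one bond to H (-1), one bond to H (-1).
Oxidation state = 0 − 1 − 1 − 1 = -3.

-3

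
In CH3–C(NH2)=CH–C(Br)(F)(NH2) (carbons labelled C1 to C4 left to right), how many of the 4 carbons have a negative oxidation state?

2

Tallying each carbon's bonds:
C1: 1C, 3H → 0 − 3 = -3
C2: 3C, 1N → 0 + 1 = +1
C3: 3C, 1H → 0 − 1 = -1
C4: 1C, 1N, 1F, 1Br → 0 + 1 + 1 + 1 = +3
2 carbons (C1, C3) meet the condition.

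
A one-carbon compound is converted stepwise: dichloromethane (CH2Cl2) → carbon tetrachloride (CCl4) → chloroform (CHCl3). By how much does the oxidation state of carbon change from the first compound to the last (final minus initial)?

Carbon oxidation states along the series — dichloromethane: 0, carbon tetrachloride: +4, chloroform: +2.
Net change = +2 − (0) = +2.

+2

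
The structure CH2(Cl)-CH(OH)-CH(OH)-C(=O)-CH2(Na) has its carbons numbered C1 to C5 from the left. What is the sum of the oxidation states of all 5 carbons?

Tallying each carbon's bonds:
C1: 1C, 2H, 1Cl → 0 − 2 + 1 = -1
C2: 2C, 1H, 1O → 0 − 1 + 1 = 0
C3: 2C, 1H, 1O → 0 − 1 + 1 = 0
C4: 2C, 2O → 0 + 2 = +2
C5: 1C, 2H, 1Na → 0 − 2 − 1 = -3
Sum = -1 + 0 + 0 + 2 − 3 = -2.

-2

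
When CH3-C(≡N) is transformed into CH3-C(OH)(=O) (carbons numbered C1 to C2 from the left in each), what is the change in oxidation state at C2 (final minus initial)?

0

Before: C2 has 1 bond to C, 3 bonds to N → oxidation state +3.
After: C2 has 1 bond to C, 3 bonds to O → oxidation state +3.
Δ = +3 − (+3) = 0, so no net redox change at C2.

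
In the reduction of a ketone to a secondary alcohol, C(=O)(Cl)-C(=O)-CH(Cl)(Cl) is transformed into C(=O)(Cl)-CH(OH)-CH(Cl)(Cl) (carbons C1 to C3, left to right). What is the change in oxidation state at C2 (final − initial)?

-2

Before: C2 has 2 bonds to C, 2 bonds to O → oxidation state +2.
After: C2 has 2 bonds to C, 1 bond to H, 1 bond to O → oxidation state 0.
Δ = 0 − (+2) = -2, so this is a reduction at C2.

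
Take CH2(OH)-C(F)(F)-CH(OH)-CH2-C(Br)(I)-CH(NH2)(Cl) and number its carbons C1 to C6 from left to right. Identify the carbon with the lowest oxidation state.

Tallying each carbon's bonds:
C1: 1C, 2H, 1O → 0 − 2 + 1 = -1
C2: 2C, 2F → 0 + 2 = +2
C3: 2C, 1H, 1O → 0 − 1 + 1 = 0
C4: 2C, 2H → 0 − 2 = -2
C5: 2C, 1Br, 1I → 0 + 1 + 1 = +2
C6: 1C, 1H, 1N, 1Cl → 0 − 1 + 1 + 1 = +1
The most reduced carbon is C4 at -2.

C4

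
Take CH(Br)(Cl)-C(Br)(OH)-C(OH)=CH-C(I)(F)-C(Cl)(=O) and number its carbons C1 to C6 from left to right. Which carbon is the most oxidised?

Tallying each carbon's bonds:
C1: 1C, 1H, 1Cl, 1Br → 0 − 1 + 1 + 1 = +1
C2: 2C, 1O, 1Br → 0 + 1 + 1 = +2
C3: 3C, 1O → 0 + 1 = +1
C4: 3C, 1H → 0 − 1 = -1
C5: 2C, 1F, 1I → 0 + 1 + 1 = +2
C6: 1C, 2O, 1Cl → 0 + 2 + 1 = +3
The most oxidised carbon is C6 at +3.

C6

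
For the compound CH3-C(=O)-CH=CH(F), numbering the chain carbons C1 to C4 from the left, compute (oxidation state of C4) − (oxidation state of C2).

C4: 2C, 1H, 1F → 0 − 1 + 1 = 0
C2: 2C, 2O → 0 + 2 = +2
Difference: 0 − (+2) = -2.

-2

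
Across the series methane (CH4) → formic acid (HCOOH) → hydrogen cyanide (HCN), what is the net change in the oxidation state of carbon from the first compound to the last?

+6

Carbon oxidation states along the series — methane: -4, formic acid: +2, hydrogen cyanide: +2.
Net change = +2 − (-4) = +6.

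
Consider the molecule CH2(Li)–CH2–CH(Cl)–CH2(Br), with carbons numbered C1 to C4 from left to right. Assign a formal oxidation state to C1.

Count +1 for every bond to an atom more electronegative than carbon and −1 for every bond to one less electronegative; C–C bonds are 0.
C1 has one bond to C (0), one bond to H (-1), one bond to H (-1), one bond to Li (-1).
Oxidation state = 0 − 1 − 1 − 1 = -3.

-3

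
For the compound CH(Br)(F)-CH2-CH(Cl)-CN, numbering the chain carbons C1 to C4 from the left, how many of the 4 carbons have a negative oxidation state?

Tallying each carbon's bonds:
C1: 1C, 1H, 1F, 1Br → 0 − 1 + 1 + 1 = +1
C2: 2C, 2H → 0 − 2 = -2
C3: 2C, 1H, 1Cl → 0 − 1 + 1 = 0
C4: 1C, 3N → 0 + 3 = +3
1 carbon (C2) meets the condition.

1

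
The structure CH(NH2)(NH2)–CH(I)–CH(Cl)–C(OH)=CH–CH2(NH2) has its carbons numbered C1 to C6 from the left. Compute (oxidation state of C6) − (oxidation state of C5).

C6: 1C, 2H, 1N → 0 − 2 + 1 = -1
C5: 3C, 1H → 0 − 1 = -1
Difference: -1 − (-1) = 0.

0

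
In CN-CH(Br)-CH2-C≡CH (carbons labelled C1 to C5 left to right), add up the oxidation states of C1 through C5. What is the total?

0

Count +1 for every bond to an atom more electronegative than carbon and −1 for every bond to one less electronegative; C–C bonds are 0. Tallying each carbon:
C1: 1C, 3N → 0 + 3 = +3
C2: 2C, 1H, 1Br → 0 − 1 + 1 = 0
C3: 2C, 2H → 0 − 2 = -2
C4: 4C → 0 = 0
C5: 3C, 1H → 0 − 1 = -1
Sum = +3 + 0 − 2 + 0 − 1 = 0.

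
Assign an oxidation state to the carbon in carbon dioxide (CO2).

+4

The carbon has a double bond to O (2×+1 = +2), a double bond to O (2×+1 = +2).
Oxidation state = +2 + 2 = +4.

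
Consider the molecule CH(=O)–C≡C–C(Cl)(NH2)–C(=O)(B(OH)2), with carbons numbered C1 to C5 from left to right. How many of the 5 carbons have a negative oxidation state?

Tallying each carbon's bonds:
C1: 1C, 1H, 2O → 0 − 1 + 2 = +1
C2: 4C → 0 = 0
C3: 4C → 0 = 0
C4: 2C, 1N, 1Cl → 0 + 1 + 1 = +2
C5: 1C, 2O, 1B → 0 + 2 − 1 = +1
0 carbons meet the condition.

0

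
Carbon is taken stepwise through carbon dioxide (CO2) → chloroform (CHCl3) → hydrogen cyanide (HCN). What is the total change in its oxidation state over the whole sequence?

-2

Carbon oxidation states along the series — carbon dioxide: +4, chloroform: +2, hydrogen cyanide: +2.
Net change = +2 − (+4) = -2.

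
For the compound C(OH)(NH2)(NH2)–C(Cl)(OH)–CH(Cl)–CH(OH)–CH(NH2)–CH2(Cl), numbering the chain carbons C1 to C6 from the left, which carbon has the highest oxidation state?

Tallying each carbon's bonds:
C1: 1C, 1O, 2N → 0 + 1 + 2 = +3
C2: 2C, 1O, 1Cl → 0 + 1 + 1 = +2
C3: 2C, 1H, 1Cl → 0 − 1 + 1 = 0
C4: 2C, 1H, 1O → 0 − 1 + 1 = 0
C5: 2C, 1H, 1N → 0 − 1 + 1 = 0
C6: 1C, 2H, 1Cl → 0 − 2 + 1 = -1
The most oxidised carbon is C1 at +3.

C1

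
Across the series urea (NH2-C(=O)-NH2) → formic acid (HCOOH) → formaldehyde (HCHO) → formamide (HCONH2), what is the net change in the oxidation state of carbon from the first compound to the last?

-2

Carbon oxidation states along the series — urea: +4, formic acid: +2, formaldehyde: 0, formamide: +2.
Net change = +2 − (+4) = -2.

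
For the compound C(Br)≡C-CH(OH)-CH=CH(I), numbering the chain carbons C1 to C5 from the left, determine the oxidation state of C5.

0

Bonds to more-electronegative neighbours contribute +1 each, bonds to H or metals contribute −1 each, and C–C bonds contribute 0.
C5 has a double bond to C (2×0 = 0), one bond to I (+1), one bond to H (-1).
Oxidation state = 0 + 1 − 1 = 0.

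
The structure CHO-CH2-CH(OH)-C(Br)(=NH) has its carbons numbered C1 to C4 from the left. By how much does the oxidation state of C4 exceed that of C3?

C4: 1C, 2N, 1Br → 0 + 2 + 1 = +3
C3: 2C, 1H, 1O → 0 − 1 + 1 = 0
Difference: +3 − (0) = +3.

+3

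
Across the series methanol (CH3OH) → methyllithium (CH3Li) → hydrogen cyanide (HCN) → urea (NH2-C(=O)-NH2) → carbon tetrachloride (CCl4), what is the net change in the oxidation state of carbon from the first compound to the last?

Carbon oxidation states along the series — methanol: -2, methyllithium: -4, hydrogen cyanide: +2, urea: +4, carbon tetrachloride: +4.
Net change = +4 − (-2) = +6.

+6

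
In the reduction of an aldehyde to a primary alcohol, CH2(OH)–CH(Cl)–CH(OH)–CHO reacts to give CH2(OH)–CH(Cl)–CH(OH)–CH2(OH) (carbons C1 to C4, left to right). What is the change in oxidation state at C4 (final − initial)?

Before: C4 has 1 bond to C, 1 bond to H, 2 bonds to O → oxidation state +1.
After: C4 has 1 bond to C, 2 bonds to H, 1 bond to O → oxidation state -1.
Δ = -1 − (+1) = -2, so this is a reduction at C4.

-2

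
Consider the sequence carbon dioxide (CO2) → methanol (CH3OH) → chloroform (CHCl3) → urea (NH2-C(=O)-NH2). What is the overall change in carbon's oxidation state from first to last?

0

Carbon oxidation states along the series — carbon dioxide: +4, methanol: -2, chloroform: +2, urea: +4.
Net change = +4 − (+4) = 0.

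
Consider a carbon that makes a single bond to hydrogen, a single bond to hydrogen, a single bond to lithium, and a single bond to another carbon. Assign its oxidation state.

Each bond to a more electronegative atom (O, N, halogen) counts +1, each bond to a less electronegative atom (H, metal, B, Si) counts −1, and each C–C bond counts 0.
The carbon has one bond to C (0), one bond to Li (-1), one bond to H (-1), one bond to H (-1).
Oxidation state = 0 − 1 − 1 − 1 = -3.

-3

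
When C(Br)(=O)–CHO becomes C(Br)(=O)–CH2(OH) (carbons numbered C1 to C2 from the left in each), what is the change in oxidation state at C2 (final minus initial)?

-2

Before: C2 has 1 bond to C, 1 bond to H, 2 bonds to O → oxidation state +1.
After: C2 has 1 bond to C, 2 bonds to H, 1 bond to O → oxidation state -1.
Δ = -1 − (+1) = -2, so this is a reduction at C2.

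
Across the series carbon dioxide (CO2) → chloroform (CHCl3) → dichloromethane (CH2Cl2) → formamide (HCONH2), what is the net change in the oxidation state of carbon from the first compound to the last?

Carbon oxidation states along the series — carbon dioxide: +4, chloroform: +2, dichloromethane: 0, formamide: +2.
Net change = +2 − (+4) = -2.

-2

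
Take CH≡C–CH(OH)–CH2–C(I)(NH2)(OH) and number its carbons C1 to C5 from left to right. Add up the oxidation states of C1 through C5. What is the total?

Tallying each carbon's bonds:
C1: 3C, 1H → 0 − 1 = -1
C2: 4C → 0 = 0
C3: 2C, 1H, 1O → 0 − 1 + 1 = 0
C4: 2C, 2H → 0 − 2 = -2
C5: 1C, 1O, 1N, 1I → 0 + 1 + 1 + 1 = +3
Sum = -1 + 0 + 0 − 2 + 3 = 0.

0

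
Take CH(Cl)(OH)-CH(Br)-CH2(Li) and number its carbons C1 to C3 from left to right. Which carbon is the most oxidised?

Each bond to a more electronegative atom (O, N, halogen) counts +1, each bond to a less electronegative atom (H, metal, B, Si) counts −1, and each C–C bond counts 0. Tallying each carbon:
C1: 1C, 1H, 1O, 1Cl → 0 − 1 + 1 + 1 = +1
C2: 2C, 1H, 1Br → 0 − 1 + 1 = 0
C3: 1C, 2H, 1Li → 0 − 2 − 1 = -3
The most oxidised carbon is C1 at +1.

C1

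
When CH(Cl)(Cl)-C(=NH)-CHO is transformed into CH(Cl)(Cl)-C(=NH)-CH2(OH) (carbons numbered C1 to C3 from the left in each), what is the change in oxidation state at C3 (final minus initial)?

-2

Before: C3 has 1 bond to C, 1 bond to H, 2 bonds to O → oxidation state +1.
After: C3 has 1 bond to C, 2 bonds to H, 1 bond to O → oxidation state -1.
Δ = -1 − (+1) = -2, so this is a reduction at C3.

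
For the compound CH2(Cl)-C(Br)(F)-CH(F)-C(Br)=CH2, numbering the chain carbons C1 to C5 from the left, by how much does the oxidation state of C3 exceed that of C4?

C3: 2C, 1H, 1F → 0 − 1 + 1 = 0
C4: 3C, 1Br → 0 + 1 = +1
Difference: 0 − (+1) = -1.

-1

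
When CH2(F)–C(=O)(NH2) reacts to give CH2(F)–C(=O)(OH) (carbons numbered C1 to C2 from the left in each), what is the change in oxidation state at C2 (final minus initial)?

Before: C2 has 1 bond to C, 2 bonds to O, 1 bond to N → oxidation state +3.
After: C2 has 1 bond to C, 3 bonds to O → oxidation state +3.
Δ = +3 − (+3) = 0, so no net redox change at C2.

0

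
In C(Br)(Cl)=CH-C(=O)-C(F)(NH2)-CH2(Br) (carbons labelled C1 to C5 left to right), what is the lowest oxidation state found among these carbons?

-1

Tallying each carbon's bonds:
C1: 2C, 1Cl, 1Br → 0 + 1 + 1 = +2
C2: 3C, 1H → 0 − 1 = -1
C3: 2C, 2O → 0 + 2 = +2
C4: 2C, 1N, 1F → 0 + 1 + 1 = +2
C5: 1C, 2H, 1Br → 0 − 2 + 1 = -1
The lowest value is -1.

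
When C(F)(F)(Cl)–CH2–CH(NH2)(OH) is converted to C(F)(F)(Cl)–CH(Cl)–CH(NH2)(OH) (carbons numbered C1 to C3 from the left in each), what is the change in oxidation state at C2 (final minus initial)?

Before: C2 has 2 bonds to C, 2 bonds to H → oxidation state -2.
After: C2 has 2 bonds to C, 1 bond to H, 1 bond to Cl → oxidation state 0.
Δ = 0 − (-2) = +2, so this is an oxidation at C2.

+2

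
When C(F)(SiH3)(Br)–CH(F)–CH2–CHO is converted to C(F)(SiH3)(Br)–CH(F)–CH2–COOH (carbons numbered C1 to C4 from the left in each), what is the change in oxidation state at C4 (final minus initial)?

Before: C4 has 1 bond to C, 1 bond to H, 2 bonds to O → oxidation state +1.
After: C4 has 1 bond to C, 3 bonds to O → oxidation state +3.
Δ = +3 − (+1) = +2, so this is an oxidation at C4.

+2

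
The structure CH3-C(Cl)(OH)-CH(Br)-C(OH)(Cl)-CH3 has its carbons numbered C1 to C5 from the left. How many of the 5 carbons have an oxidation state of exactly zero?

Tallying each carbon's bonds:
C1: 1C, 3H → 0 − 3 = -3
C2: 2C, 1O, 1Cl → 0 + 1 + 1 = +2
C3: 2C, 1H, 1Br → 0 − 1 + 1 = 0
C4: 2C, 1O, 1Cl → 0 + 1 + 1 = +2
C5: 1C, 3H → 0 − 3 = -3
1 carbon (C3) meets the condition.

1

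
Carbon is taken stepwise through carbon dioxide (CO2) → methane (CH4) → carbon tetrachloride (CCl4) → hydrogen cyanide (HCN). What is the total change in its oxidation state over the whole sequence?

-2

Carbon oxidation states along the series — carbon dioxide: +4, methane: -4, carbon tetrachloride: +4, hydrogen cyanide: +2.
Net change = +2 − (+4) = -2.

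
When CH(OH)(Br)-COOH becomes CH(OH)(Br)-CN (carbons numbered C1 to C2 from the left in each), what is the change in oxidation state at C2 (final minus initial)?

Before: C2 has 1 bond to C, 3 bonds to O → oxidation state +3.
After: C2 has 1 bond to C, 3 bonds to N → oxidation state +3.
Δ = +3 − (+3) = 0, so no net redox change at C2.

0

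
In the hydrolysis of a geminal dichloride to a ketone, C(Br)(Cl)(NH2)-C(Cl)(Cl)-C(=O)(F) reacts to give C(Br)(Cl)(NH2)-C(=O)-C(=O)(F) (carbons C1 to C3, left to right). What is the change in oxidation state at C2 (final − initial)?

Before: C2 has 2 bonds to C, 2 bonds to Cl → oxidation state +2.
After: C2 has 2 bonds to C, 2 bonds to O → oxidation state +2.
Δ = +2 − (+2) = 0, so no net redox change at C2.

0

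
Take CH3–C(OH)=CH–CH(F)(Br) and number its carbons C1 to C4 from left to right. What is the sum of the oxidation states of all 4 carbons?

-2

Tallying each carbon's bonds:
C1: 1C, 3H → 0 − 3 = -3
C2: 3C, 1O → 0 + 1 = +1
C3: 3C, 1H → 0 − 1 = -1
C4: 1C, 1H, 1F, 1Br → 0 − 1 + 1 + 1 = +1
Sum = -3 + 1 − 1 + 1 = -2.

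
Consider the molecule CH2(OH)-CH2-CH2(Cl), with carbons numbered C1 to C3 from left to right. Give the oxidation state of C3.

C3 has one bond to C (0), one bond to Cl (+1), one bond to H (-1), one bond to H (-1).
Oxidation state = 0 + 1 − 1 − 1 = -1.

-1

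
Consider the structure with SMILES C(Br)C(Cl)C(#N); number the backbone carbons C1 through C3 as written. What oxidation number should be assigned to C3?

+3

Bonds to more-electronegative neighbours contribute +1 each, bonds to H or metals contribute −1 each, and C–C bonds contribute 0.
C3 has one bond to C (0), a triple bond to N (3×+1 = +3).
Oxidation state = 0 + 3 = +3.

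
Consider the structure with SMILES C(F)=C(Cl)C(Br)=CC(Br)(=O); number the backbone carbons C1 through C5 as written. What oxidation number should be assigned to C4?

Assign +1 per bond to O/N/halogen, −1 per bond to H or an electropositive element, and 0 per bond to carbon.
C4 has a double bond to C (2×0 = 0), one bond to C (0), one bond to H (-1).
Oxidation state = 0 + 0 − 1 = -1.

-1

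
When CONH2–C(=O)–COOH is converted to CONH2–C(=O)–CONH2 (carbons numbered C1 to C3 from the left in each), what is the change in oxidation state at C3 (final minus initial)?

Before: C3 has 1 bond to C, 3 bonds to O → oxidation state +3.
After: C3 has 1 bond to C, 2 bonds to O, 1 bond to N → oxidation state +3.
Δ = +3 − (+3) = 0, so no net redox change at C3.

0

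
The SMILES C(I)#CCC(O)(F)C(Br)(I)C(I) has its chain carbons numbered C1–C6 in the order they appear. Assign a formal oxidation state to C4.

Count +1 for every bond to an atom more electronegative than carbon and −1 for every bond to one less electronegative; C–C bonds are 0.
C4 has one bond to C (0), one bond to C (0), one bond to O (+1), one bond to F (+1).
Oxidation state = 0 + 0 + 1 + 1 = +2.

+2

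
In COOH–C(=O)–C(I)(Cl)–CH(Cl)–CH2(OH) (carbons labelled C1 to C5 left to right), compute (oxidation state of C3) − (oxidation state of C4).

C3: 2C, 1Cl, 1I → 0 + 1 + 1 = +2
C4: 2C, 1H, 1Cl → 0 − 1 + 1 = 0
Difference: +2 − (0) = +2.

+2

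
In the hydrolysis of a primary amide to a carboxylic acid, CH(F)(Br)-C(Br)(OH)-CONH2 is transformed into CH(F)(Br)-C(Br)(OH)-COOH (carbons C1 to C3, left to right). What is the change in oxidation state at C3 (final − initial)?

Before: C3 has 1 bond to C, 2 bonds to O, 1 bond to N → oxidation state +3.
After: C3 has 1 bond to C, 3 bonds to O → oxidation state +3.
Δ = +3 − (+3) = 0, so no net redox change at C3.

0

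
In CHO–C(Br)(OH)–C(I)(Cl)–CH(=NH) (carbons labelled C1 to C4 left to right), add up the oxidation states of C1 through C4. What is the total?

Tallying each carbon's bonds:
C1: 1C, 1H, 2O → 0 − 1 + 2 = +1
C2: 2C, 1O, 1Br → 0 + 1 + 1 = +2
C3: 2C, 1Cl, 1I → 0 + 1 + 1 = +2
C4: 1C, 1H, 2N → 0 − 1 + 2 = +1
Sum = +1 + 2 + 2 + 1 = +6.

+6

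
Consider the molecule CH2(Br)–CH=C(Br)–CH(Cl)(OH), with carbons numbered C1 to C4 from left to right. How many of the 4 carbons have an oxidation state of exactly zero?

0

Tallying each carbon's bonds:
C1: 1C, 2H, 1Br → 0 − 2 + 1 = -1
C2: 3C, 1H → 0 − 1 = -1
C3: 3C, 1Br → 0 + 1 = +1
C4: 1C, 1H, 1O, 1Cl → 0 − 1 + 1 + 1 = +1
0 carbons meet the condition.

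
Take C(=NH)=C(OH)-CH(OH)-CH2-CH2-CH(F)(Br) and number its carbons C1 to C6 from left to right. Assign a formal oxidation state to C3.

0

C3 has one bond to C (0), one bond to C (0), one bond to H (-1), one bond to O (+1).
Oxidation state = 0 + 0 − 1 + 1 = 0.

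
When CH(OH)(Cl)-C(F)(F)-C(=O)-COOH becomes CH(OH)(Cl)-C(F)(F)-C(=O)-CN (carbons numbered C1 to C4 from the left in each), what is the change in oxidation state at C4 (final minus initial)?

Before: C4 has 1 bond to C, 3 bonds to O → oxidation state +3.
After: C4 has 1 bond to C, 3 bonds to N → oxidation state +3.
Δ = +3 − (+3) = 0, so no net redox change at C4.

0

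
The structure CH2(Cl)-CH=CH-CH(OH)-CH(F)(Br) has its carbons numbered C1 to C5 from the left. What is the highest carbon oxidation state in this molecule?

+1

Tallying each carbon's bonds:
C1: 1C, 2H, 1Cl → 0 − 2 + 1 = -1
C2: 3C, 1H → 0 − 1 = -1
C3: 3C, 1H → 0 − 1 = -1
C4: 2C, 1H, 1O → 0 − 1 + 1 = 0
C5: 1C, 1H, 1F, 1Br → 0 − 1 + 1 + 1 = +1
The highest value is +1.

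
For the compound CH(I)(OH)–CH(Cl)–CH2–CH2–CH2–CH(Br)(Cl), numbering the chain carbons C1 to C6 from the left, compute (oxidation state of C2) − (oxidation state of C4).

C2: 2C, 1H, 1Cl → 0 − 1 + 1 = 0
C4: 2C, 2H → 0 − 2 = -2
Difference: 0 − (-2) = +2.

+2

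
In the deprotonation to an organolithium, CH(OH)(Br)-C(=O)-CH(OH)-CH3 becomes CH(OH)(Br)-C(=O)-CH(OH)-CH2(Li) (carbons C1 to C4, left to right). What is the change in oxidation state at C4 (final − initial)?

0

Before: C4 has 1 bond to C, 3 bonds to H → oxidation state -3.
After: C4 has 1 bond to C, 2 bonds to H, 1 bond to Li → oxidation state -3.
Δ = -3 − (-3) = 0, so no net redox change at C4.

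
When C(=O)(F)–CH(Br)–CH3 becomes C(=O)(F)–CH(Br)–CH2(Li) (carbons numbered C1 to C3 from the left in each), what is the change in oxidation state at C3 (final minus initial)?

0

Before: C3 has 1 bond to C, 3 bonds to H → oxidation state -3.
After: C3 has 1 bond to C, 2 bonds to H, 1 bond to Li → oxidation state -3.
Δ = -3 − (-3) = 0, so no net redox change at C3.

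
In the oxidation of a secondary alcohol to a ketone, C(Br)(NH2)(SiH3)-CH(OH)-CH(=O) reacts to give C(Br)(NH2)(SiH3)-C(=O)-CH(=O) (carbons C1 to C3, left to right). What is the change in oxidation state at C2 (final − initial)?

Before: C2 has 2 bonds to C, 1 bond to H, 1 bond to O → oxidation state 0.
After: C2 has 2 bonds to C, 2 bonds to O → oxidation state +2.
Δ = +2 − (0) = +2, so this is an oxidation at C2.

+2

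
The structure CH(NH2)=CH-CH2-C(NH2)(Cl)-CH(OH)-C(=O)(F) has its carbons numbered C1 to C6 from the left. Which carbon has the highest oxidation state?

C6

Tallying each carbon's bonds:
C1: 2C, 1H, 1N → 0 − 1 + 1 = 0
C2: 3C, 1H → 0 − 1 = -1
C3: 2C, 2H → 0 − 2 = -2
C4: 2C, 1N, 1Cl → 0 + 1 + 1 = +2
C5: 2C, 1H, 1O → 0 − 1 + 1 = 0
C6: 1C, 2O, 1F → 0 + 2 + 1 = +3
The most oxidised carbon is C6 at +3.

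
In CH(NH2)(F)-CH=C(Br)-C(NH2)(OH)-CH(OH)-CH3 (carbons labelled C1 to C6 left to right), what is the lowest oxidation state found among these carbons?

-3

Each bond to a more electronegative atom (O, N, halogen) counts +1, each bond to a less electronegative atom (H, metal, B, Si) counts −1, and each C–C bond counts 0. Tallying each carbon:
C1: 1C, 1H, 1N, 1F → 0 − 1 + 1 + 1 = +1
C2: 3C, 1H → 0 − 1 = -1
C3: 3C, 1Br → 0 + 1 = +1
C4: 2C, 1O, 1N → 0 + 1 + 1 = +2
C5: 2C, 1H, 1O → 0 − 1 + 1 = 0
C6: 1C, 3H → 0 − 3 = -3
The lowest value is -3.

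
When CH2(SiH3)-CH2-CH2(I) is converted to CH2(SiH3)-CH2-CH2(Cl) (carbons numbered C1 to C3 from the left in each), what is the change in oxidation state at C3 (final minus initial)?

Before: C3 has 1 bond to C, 2 bonds to H, 1 bond to I → oxidation state -1.
After: C3 has 1 bond to C, 2 bonds to H, 1 bond to Cl → oxidation state -1.
Δ = -1 − (-1) = 0, so no net redox change at C3.

0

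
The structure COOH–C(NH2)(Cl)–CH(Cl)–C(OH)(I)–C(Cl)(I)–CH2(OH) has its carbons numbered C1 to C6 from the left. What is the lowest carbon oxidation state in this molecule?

-1

Tallying each carbon's bonds:
C1: 1C, 3O → 0 + 3 = +3
C2: 2C, 1N, 1Cl → 0 + 1 + 1 = +2
C3: 2C, 1H, 1Cl → 0 − 1 + 1 = 0
C4: 2C, 1O, 1I → 0 + 1 + 1 = +2
C5: 2C, 1Cl, 1I → 0 + 1 + 1 = +2
C6: 1C, 2H, 1O → 0 − 2 + 1 = -1
The lowest value is -1.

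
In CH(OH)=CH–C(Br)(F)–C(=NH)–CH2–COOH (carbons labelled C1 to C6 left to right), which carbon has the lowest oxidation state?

Each bond to a more electronegative atom (O, N, halogen) counts +1, each bond to a less electronegative atom (H, metal, B, Si) counts −1, and each C–C bond counts 0. Tallying each carbon:
C1: 2C, 1H, 1O → 0 − 1 + 1 = 0
C2: 3C, 1H → 0 − 1 = -1
C3: 2C, 1F, 1Br → 0 + 1 + 1 = +2
C4: 2C, 2N → 0 + 2 = +2
C5: 2C, 2H → 0 − 2 = -2
C6: 1C, 3O → 0 + 3 = +3
The most reduced carbon is C5 at -2.

C5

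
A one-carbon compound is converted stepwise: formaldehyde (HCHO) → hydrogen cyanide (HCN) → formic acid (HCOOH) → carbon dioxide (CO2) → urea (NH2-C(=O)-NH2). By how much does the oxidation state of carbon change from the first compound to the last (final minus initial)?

Carbon oxidation states along the series — formaldehyde: 0, hydrogen cyanide: +2, formic acid: +2, carbon dioxide: +4, urea: +4.
Net change = +4 − (0) = +4.

+4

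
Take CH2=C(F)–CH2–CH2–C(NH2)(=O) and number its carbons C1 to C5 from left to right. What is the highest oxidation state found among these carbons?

Bonds to more-electronegative neighbours contribute +1 each, bonds to H or metals contribute −1 each, and C–C bonds contribute 0. Tallying each carbon:
C1: 2C, 2H → 0 − 2 = -2
C2: 3C, 1F → 0 + 1 = +1
C3: 2C, 2H → 0 − 2 = -2
C4: 2C, 2H → 0 − 2 = -2
C5: 1C, 2O, 1N → 0 + 2 + 1 = +3
The highest value is +3.

+3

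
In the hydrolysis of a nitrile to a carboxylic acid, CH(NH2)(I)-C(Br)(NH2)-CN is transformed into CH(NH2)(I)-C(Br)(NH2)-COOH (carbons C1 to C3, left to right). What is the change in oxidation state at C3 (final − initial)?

0

Before: C3 has 1 bond to C, 3 bonds to N → oxidation state +3.
After: C3 has 1 bond to C, 3 bonds to O → oxidation state +3.
Δ = +3 − (+3) = 0, so no net redox change at C3.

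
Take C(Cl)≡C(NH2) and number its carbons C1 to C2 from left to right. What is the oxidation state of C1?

+1

C1 has a triple bond to C (3×0 = 0), one bond to Cl (+1).
Oxidation state = 0 + 1 = +1.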